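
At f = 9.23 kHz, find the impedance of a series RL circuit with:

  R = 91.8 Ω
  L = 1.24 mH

Step 1 — Angular frequency: ω = 2π·f = 2π·9230 = 5.799e+04 rad/s.
Step 2 — Component impedances:
  R: Z = R = 91.8 Ω
  L: Z = jωL = j·5.799e+04·0.00124 = 0 + j71.91 Ω
Step 3 — Series combination: Z_total = R + L = 91.8 + j71.91 Ω = 116.6∠38.1° Ω.

Z = 91.8 + j71.91 Ω = 116.6∠38.1° Ω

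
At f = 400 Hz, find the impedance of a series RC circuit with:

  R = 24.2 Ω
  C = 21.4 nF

Step 1 — Angular frequency: ω = 2π·f = 2π·400 = 2513 rad/s.
Step 2 — Component impedances:
  R: Z = R = 24.2 Ω
  C: Z = 1/(jωC) = -j/(ω·C) = 0 - j1.859e+04 Ω
Step 3 — Series combination: Z_total = R + C = 24.2 - j1.859e+04 Ω = 1.859e+04∠-89.9° Ω.

Z = 24.2 - j1.859e+04 Ω = 1.859e+04∠-89.9° Ω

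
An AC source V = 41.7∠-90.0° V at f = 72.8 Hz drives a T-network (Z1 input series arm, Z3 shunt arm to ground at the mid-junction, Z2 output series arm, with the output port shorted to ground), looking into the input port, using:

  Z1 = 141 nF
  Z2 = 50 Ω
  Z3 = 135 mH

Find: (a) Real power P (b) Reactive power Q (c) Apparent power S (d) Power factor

Step 1 — Angular frequency: ω = 2π·f = 2π·72.8 = 457.4 rad/s.
Step 2 — Component impedances:
  Z1: Z = 1/(jωC) = -j/(ω·C) = 0 - j1.55e+04 Ω
  Z2: Z = R = 50 Ω
  Z3: Z = jωL = j·457.4·0.135 = 0 + j61.75 Ω
Step 3 — With the output port shorted to ground, the output series arm Z2 runs from the junction to ground; the shunt arm Z3 also runs from the junction to ground. They appear in parallel: Z3 || Z2 = 30.2 + j24.45 Ω.
Step 4 — Series with input arm Z1: Z_in = Z1 + (Z3 || Z2) = 30.2 - j1.548e+04 Ω = 1.548e+04∠-89.9° Ω.
Step 5 — Source phasor: V = 41.7∠-90.0° V = 0 - j41.7 V.
Step 6 — Current: I = V / Z = 0.002694 - j5.255e-06 A = 0.002694∠-0.1° A.
Step 7 — Complex power: S = V·I* = 0.0002191 - j0.1123 VA.
Step 8 — Real power: P = Re(S) = 0.0002191 W.
Step 9 — Reactive power: Q = Im(S) = -0.1123 VAR.
Step 10 — Apparent power: |S| = 0.1123 VA.
Step 11 — Power factor: PF = P/|S| = 0.001951 (leading).

(a) P = 0.0002191 W  (b) Q = -0.1123 VAR  (c) S = 0.1123 VA  (d) PF = 0.001951 (leading)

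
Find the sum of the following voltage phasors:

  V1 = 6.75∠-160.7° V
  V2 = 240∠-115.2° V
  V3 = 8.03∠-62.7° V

Step 1 — Convert each phasor to rectangular form:
  V1 = 6.75·(cos(-160.7°) + j·sin(-160.7°)) = -6.371 - j2.231 V
  V2 = 240·(cos(-115.2°) + j·sin(-115.2°)) = -102.2 - j217.2 V
  V3 = 8.03·(cos(-62.7°) + j·sin(-62.7°)) = 3.683 - j7.136 V
Step 2 — Sum components: V_total = -104.9 - j226.5 V.
Step 3 — Convert to polar: |V_total| = 249.6 V, ∠V_total = -114.8°.

V_total = 249.6∠-114.8° V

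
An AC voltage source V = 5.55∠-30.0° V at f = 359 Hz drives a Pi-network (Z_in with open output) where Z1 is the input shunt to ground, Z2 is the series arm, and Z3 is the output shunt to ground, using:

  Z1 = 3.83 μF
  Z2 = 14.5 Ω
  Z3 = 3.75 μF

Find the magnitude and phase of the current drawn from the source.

Step 1 — Angular frequency: ω = 2π·f = 2π·359 = 2256 rad/s.
Step 2 — Component impedances:
  Z1: Z = 1/(jωC) = -j/(ω·C) = 0 - j115.8 Ω
  Z2: Z = R = 14.5 Ω
  Z3: Z = 1/(jωC) = -j/(ω·C) = 0 - j118.2 Ω
Step 3 — With open output, the series arm Z2 and the output shunt Z3 appear in series to ground: Z2 + Z3 = 14.5 - j118.2 Ω.
Step 4 — Parallel with input shunt Z1: Z_in = Z1 || (Z2 + Z3) = 3.535 - j58.71 Ω = 58.81∠-86.6° Ω.
Step 5 — Source phasor: V = 5.55∠-30.0° V = 4.806 - j2.775 V.
Step 6 — Ohm's law: I = V / Z_total = (4.806 - j2.775) / (3.535 - j58.71) = 0.05201 + j0.07874 A.
Step 7 — Convert to polar: |I| = 0.09437 A, ∠I = 56.6°.

I = 0.09437∠56.6° A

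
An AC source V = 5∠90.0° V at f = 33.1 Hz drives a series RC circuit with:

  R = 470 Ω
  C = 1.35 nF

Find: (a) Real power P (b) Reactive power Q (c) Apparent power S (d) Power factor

Step 1 — Angular frequency: ω = 2π·f = 2π·33.1 = 208 rad/s.
Step 2 — Component impedances:
  R: Z = R = 470 Ω
  C: Z = 1/(jωC) = -j/(ω·C) = 0 - j3.562e+06 Ω
Step 3 — Series combination: Z_total = R + C = 470 - j3.562e+06 Ω = 3.562e+06∠-90.0° Ω.
Step 4 — Source phasor: V = 5∠90.0° V = 0 + j5 V.
Step 5 — Current: I = V / Z = -1.404e-06 + j1.852e-10 A = 1.404e-06∠180.0° A.
Step 6 — Complex power: S = V·I* = 9.262e-10 - j7.019e-06 VA.
Step 7 — Real power: P = Re(S) = 9.262e-10 W.
Step 8 — Reactive power: Q = Im(S) = -7.019e-06 VAR.
Step 9 — Apparent power: |S| = 7.019e-06 VA.
Step 10 — Power factor: PF = P/|S| = 0.000132 (leading).

(a) P = 9.262e-10 W  (b) Q = -7.019e-06 VAR  (c) S = 7.019e-06 VA  (d) PF = 0.000132 (leading)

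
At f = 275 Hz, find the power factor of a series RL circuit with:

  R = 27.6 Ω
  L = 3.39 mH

Step 1 — Angular frequency: ω = 2π·f = 2π·275 = 1728 rad/s.
Step 2 — Component impedances:
  R: Z = R = 27.6 Ω
  L: Z = jωL = j·1728·0.00339 = 0 + j5.857 Ω
Step 3 — Series combination: Z_total = R + L = 27.6 + j5.857 Ω = 28.21∠12.0° Ω.
Step 4 — Power factor: PF = cos(φ) = Re(Z)/|Z| = 27.6/28.215 = 0.9782.
Step 5 — Type: Im(Z) = 5.857 ⇒ lagging (phase φ = 12.0°).

PF = 0.9782 (lagging, φ = 12.0°)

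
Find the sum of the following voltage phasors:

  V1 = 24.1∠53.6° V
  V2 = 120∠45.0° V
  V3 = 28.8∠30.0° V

Step 1 — Convert each phasor to rectangular form:
  V1 = 24.1·(cos(53.6°) + j·sin(53.6°)) = 14.3 + j19.4 V
  V2 = 120·(cos(45.0°) + j·sin(45.0°)) = 84.85 + j84.85 V
  V3 = 28.8·(cos(30.0°) + j·sin(30.0°)) = 24.94 + j14.4 V
Step 2 — Sum components: V_total = 124.1 + j118.7 V.
Step 3 — Convert to polar: |V_total| = 171.7 V, ∠V_total = 43.7°.

V_total = 171.7∠43.7° V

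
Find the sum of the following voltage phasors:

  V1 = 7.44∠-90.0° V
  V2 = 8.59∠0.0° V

Step 1 — Convert each phasor to rectangular form:
  V1 = 7.44·(cos(-90.0°) + j·sin(-90.0°)) = 0 - j7.44 V
  V2 = 8.59·(cos(0.0°) + j·sin(0.0°)) = 8.59 V
Step 2 — Sum components: V_total = 8.59 - j7.44 V.
Step 3 — Convert to polar: |V_total| = 11.36 V, ∠V_total = -40.9°.

V_total = 11.36∠-40.9° V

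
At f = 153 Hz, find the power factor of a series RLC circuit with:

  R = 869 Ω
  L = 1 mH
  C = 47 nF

Step 1 — Angular frequency: ω = 2π·f = 2π·153 = 961.3 rad/s.
Step 2 — Component impedances:
  R: Z = R = 869 Ω
  L: Z = jωL = j·961.3·0.001 = 0 + j0.9613 Ω
  C: Z = 1/(jωC) = -j/(ω·C) = 0 - j2.213e+04 Ω
Step 3 — Series combination: Z_total = R + L + C = 869 - j2.213e+04 Ω = 2.215e+04∠-87.8° Ω.
Step 4 — Power factor: PF = cos(φ) = Re(Z)/|Z| = 869/2.215e+04 = 0.03923.
Step 5 — Type: Im(Z) = -2.213e+04 ⇒ leading (phase φ = -87.8°).

PF = 0.03923 (leading, φ = -87.8°)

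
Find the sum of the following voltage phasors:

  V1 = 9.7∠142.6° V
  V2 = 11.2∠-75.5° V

Step 1 — Convert each phasor to rectangular form:
  V1 = 9.7·(cos(142.6°) + j·sin(142.6°)) = -7.706 + j5.892 V
  V2 = 11.2·(cos(-75.5°) + j·sin(-75.5°)) = 2.804 - j10.84 V
Step 2 — Sum components: V_total = -4.902 - j4.952 V.
Step 3 — Convert to polar: |V_total| = 6.967 V, ∠V_total = -134.7°.

V_total = 6.967∠-134.7° V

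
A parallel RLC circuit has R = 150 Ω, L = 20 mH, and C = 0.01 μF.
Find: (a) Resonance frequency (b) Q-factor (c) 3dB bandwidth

Step 1 — Resonance: ω₀ = 1/√(LC) = 1/√(0.02·1e-08) = 7.071e+04 rad/s.
Step 2 — f₀ = ω₀/(2π) = 1.125e+04 Hz.
Step 3 — Parallel Q: Q = R/(ω₀L) = 150/(7.071e+04·0.02) = 0.1061.
Step 4 — Bandwidth: Δω = ω₀/Q = 6.667e+05 rad/s; BW = Δω/(2π) = 1.061e+05 Hz.

(a) f₀ = 1.125e+04 Hz  (b) Q = 0.1061  (c) BW = 1.061e+05 Hz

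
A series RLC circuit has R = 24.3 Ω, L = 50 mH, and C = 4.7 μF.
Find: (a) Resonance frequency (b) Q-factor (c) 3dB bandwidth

Step 1 — Resonance condition Im(Z)=0 gives ω₀ = 1/√(LC).
Step 2 — ω₀ = 1/√(0.05·4.7e-06) = 2063 rad/s.
Step 3 — f₀ = ω₀/(2π) = 328.3 Hz.
Step 4 — Series Q: Q = ω₀L/R = 2063·0.05/24.3 = 4.245.
Step 5 — 3dB bandwidth: Δω = ω₀/Q = 486 rad/s; BW = Δω/(2π) = 77.35 Hz.

(a) f₀ = 328.3 Hz  (b) Q = 4.245  (c) BW = 77.35 Hz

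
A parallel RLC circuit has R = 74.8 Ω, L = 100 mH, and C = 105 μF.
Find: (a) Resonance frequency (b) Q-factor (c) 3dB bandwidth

Step 1 — Resonance: ω₀ = 1/√(LC) = 1/√(0.1·0.000105) = 308.6 rad/s.
Step 2 — f₀ = ω₀/(2π) = 49.12 Hz.
Step 3 — Parallel Q: Q = R/(ω₀L) = 74.8/(308.6·0.1) = 2.424.
Step 4 — Bandwidth: Δω = ω₀/Q = 127.3 rad/s; BW = Δω/(2π) = 20.26 Hz.

(a) f₀ = 49.12 Hz  (b) Q = 2.424  (c) BW = 20.26 Hz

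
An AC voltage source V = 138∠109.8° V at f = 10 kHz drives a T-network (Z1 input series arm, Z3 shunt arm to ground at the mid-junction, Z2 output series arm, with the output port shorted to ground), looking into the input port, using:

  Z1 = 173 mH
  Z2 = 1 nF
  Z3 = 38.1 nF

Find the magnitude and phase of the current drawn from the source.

Step 1 — Angular frequency: ω = 2π·f = 2π·1e+04 = 6.283e+04 rad/s.
Step 2 — Component impedances:
  Z1: Z = jωL = j·6.283e+04·0.173 = 0 + j1.087e+04 Ω
  Z2: Z = 1/(jωC) = -j/(ω·C) = 0 - j1.592e+04 Ω
  Z3: Z = 1/(jωC) = -j/(ω·C) = 0 - j417.7 Ω
Step 3 — With the output port shorted to ground, the output series arm Z2 runs from the junction to ground; the shunt arm Z3 also runs from the junction to ground. They appear in parallel: Z3 || Z2 = 0 - j407 Ω.
Step 4 — Series with input arm Z1: Z_in = Z1 + (Z3 || Z2) = 0 + j1.046e+04 Ω = 1.046e+04∠90.0° Ω.
Step 5 — Source phasor: V = 138∠109.8° V = -46.75 + j129.8 V.
Step 6 — Ohm's law: I = V / Z_total = (-46.75 + j129.8) / (0 + j1.046e+04) = 0.01241 + j0.004468 A.
Step 7 — Convert to polar: |I| = 0.01319 A, ∠I = 19.8°.

I = 0.01319∠19.8° A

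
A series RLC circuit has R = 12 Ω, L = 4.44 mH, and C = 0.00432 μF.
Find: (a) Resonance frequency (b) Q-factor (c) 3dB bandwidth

Step 1 — Resonance: ω₀ = 1/√(LC) = 1/√(0.00444·4.32e-09) = 2.283e+05 rad/s.
Step 2 — f₀ = ω₀/(2π) = 3.634e+04 Hz.
Step 3 — Series Q: Q = ω₀L/R = 2.283e+05·0.00444/12 = 84.48.
Step 4 — Bandwidth: Δω = ω₀/Q = 2703 rad/s; BW = Δω/(2π) = 430.1 Hz.

(a) f₀ = 3.634e+04 Hz  (b) Q = 84.48  (c) BW = 430.1 Hz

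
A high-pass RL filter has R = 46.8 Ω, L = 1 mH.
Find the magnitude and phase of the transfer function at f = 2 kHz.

Step 1 — Angular frequency: ω = 2π·2000 = 1.257e+04 rad/s.
Step 2 — Transfer function: H(jω) = jωL/(R + jωL).
Step 3 — Numerator jωL = j·12.57; denominator R + jωL = 46.8 + j12.57.
Step 4 — H = 0.06725 + j0.2505.
Step 5 — Magnitude: |H| = 0.2593 (-11.7 dB); phase: φ = 75.0°.

|H| = 0.2593 (-11.7 dB), φ = 75.0°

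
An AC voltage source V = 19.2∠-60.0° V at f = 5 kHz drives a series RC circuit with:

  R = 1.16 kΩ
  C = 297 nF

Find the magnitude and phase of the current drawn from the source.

Step 1 — Angular frequency: ω = 2π·f = 2π·5000 = 3.142e+04 rad/s.
Step 2 — Component impedances:
  R: Z = R = 1160 Ω
  C: Z = 1/(jωC) = -j/(ω·C) = 0 - j107.2 Ω
Step 3 — Series combination: Z_total = R + C = 1160 - j107.2 Ω = 1165∠-5.3° Ω.
Step 4 — Source phasor: V = 19.2∠-60.0° V = 9.6 - j16.63 V.
Step 5 — Ohm's law: I = V / Z_total = (9.6 - j16.63) / (1160 - j107.2) = 0.009519 - j0.01345 A.
Step 6 — Convert to polar: |I| = 0.01648 A, ∠I = -54.7°.

I = 0.01648∠-54.7° A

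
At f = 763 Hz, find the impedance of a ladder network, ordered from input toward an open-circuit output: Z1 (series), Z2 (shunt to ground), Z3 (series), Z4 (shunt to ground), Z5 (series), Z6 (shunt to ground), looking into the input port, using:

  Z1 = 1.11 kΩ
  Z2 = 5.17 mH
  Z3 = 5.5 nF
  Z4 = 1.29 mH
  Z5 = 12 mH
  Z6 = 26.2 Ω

Step 1 — Angular frequency: ω = 2π·f = 2π·763 = 4794 rad/s.
Step 2 — Component impedances:
  Z1: Z = R = 1110 Ω
  Z2: Z = jωL = j·4794·0.00517 = 0 + j24.79 Ω
  Z3: Z = 1/(jωC) = -j/(ω·C) = 0 - j3.793e+04 Ω
  Z4: Z = jωL = j·4794·0.00129 = 0 + j6.184 Ω
  Z5: Z = jωL = j·4794·0.012 = 0 + j57.53 Ω
  Z6: Z = R = 26.2 Ω
Step 3 — Ladder network (open output): work backward from the far end, alternating series and parallel combinations. Z_in = 1110 + j24.8 Ω = 1110∠1.3° Ω.

Z = 1110 + j24.8 Ω = 1110∠1.3° Ω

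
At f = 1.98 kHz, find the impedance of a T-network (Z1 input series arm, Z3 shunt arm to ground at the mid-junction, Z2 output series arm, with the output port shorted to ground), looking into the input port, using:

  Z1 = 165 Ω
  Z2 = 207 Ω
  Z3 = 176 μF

Step 1 — Angular frequency: ω = 2π·f = 2π·1980 = 1.244e+04 rad/s.
Step 2 — Component impedances:
  Z1: Z = R = 165 Ω
  Z2: Z = R = 207 Ω
  Z3: Z = 1/(jωC) = -j/(ω·C) = 0 - j0.4567 Ω
Step 3 — With the output port shorted to ground, the output series arm Z2 runs from the junction to ground; the shunt arm Z3 also runs from the junction to ground. They appear in parallel: Z3 || Z2 = 0.001008 - j0.4567 Ω.
Step 4 — Series with input arm Z1: Z_in = Z1 + (Z3 || Z2) = 165 - j0.4567 Ω = 165∠-0.2° Ω.

Z = 165 - j0.4567 Ω = 165∠-0.2° Ω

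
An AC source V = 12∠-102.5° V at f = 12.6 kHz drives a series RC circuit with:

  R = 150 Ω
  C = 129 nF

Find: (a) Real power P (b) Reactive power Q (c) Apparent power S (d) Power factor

Step 1 — Angular frequency: ω = 2π·f = 2π·1.26e+04 = 7.917e+04 rad/s.
Step 2 — Component impedances:
  R: Z = R = 150 Ω
  C: Z = 1/(jωC) = -j/(ω·C) = 0 - j97.92 Ω
Step 3 — Series combination: Z_total = R + C = 150 - j97.92 Ω = 179.1∠-33.1° Ω.
Step 4 — Source phasor: V = 12∠-102.5° V = -2.597 - j11.72 V.
Step 5 — Current: I = V / Z = 0.02361 - j0.06269 A = 0.06699∠-69.4° A.
Step 6 — Complex power: S = V·I* = 0.6732 - j0.4394 VA.
Step 7 — Real power: P = Re(S) = 0.6732 W.
Step 8 — Reactive power: Q = Im(S) = -0.4394 VAR.
Step 9 — Apparent power: |S| = 0.8039 VA.
Step 10 — Power factor: PF = P/|S| = 0.8374 (leading).

(a) P = 0.6732 W  (b) Q = -0.4394 VAR  (c) S = 0.8039 VA  (d) PF = 0.8374 (leading)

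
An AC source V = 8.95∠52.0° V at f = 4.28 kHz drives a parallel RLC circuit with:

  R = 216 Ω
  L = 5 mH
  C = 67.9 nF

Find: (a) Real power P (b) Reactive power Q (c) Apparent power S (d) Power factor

Step 1 — Angular frequency: ω = 2π·f = 2π·4280 = 2.689e+04 rad/s.
Step 2 — Component impedances:
  R: Z = R = 216 Ω
  L: Z = jωL = j·2.689e+04·0.005 = 0 + j134.5 Ω
  C: Z = 1/(jωC) = -j/(ω·C) = 0 - j547.7 Ω
Step 3 — Parallel combination: 1/Z_total = 1/R + 1/L + 1/C; Z_total = 87.49 + j106 Ω = 137.5∠50.5° Ω.
Step 4 — Source phasor: V = 8.95∠52.0° V = 5.51 + j7.053 V.
Step 5 — Current: I = V / Z = 0.06508 + j0.001733 A = 0.06511∠1.5° A.
Step 6 — Complex power: S = V·I* = 0.3708 + j0.4495 VA.
Step 7 — Real power: P = Re(S) = 0.3708 W.
Step 8 — Reactive power: Q = Im(S) = 0.4495 VAR.
Step 9 — Apparent power: |S| = 0.5827 VA.
Step 10 — Power factor: PF = P/|S| = 0.6364 (lagging).

(a) P = 0.3708 W  (b) Q = 0.4495 VAR  (c) S = 0.5827 VA  (d) PF = 0.6364 (lagging)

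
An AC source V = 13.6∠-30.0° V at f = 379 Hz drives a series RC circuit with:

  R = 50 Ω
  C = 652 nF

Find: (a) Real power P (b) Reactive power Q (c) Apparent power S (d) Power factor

Step 1 — Angular frequency: ω = 2π·f = 2π·379 = 2381 rad/s.
Step 2 — Component impedances:
  R: Z = R = 50 Ω
  C: Z = 1/(jωC) = -j/(ω·C) = 0 - j644.1 Ω
Step 3 — Series combination: Z_total = R + C = 50 - j644.1 Ω = 646∠-85.6° Ω.
Step 4 — Source phasor: V = 13.6∠-30.0° V = 11.78 - j6.8 V.
Step 5 — Current: I = V / Z = 0.01191 + j0.01736 A = 0.02105∠55.6° A.
Step 6 — Complex power: S = V·I* = 0.02216 - j0.2855 VA.
Step 7 — Real power: P = Re(S) = 0.02216 W.
Step 8 — Reactive power: Q = Im(S) = -0.2855 VAR.
Step 9 — Apparent power: |S| = 0.2863 VA.
Step 10 — Power factor: PF = P/|S| = 0.0774 (leading).

(a) P = 0.02216 W  (b) Q = -0.2855 VAR  (c) S = 0.2863 VA  (d) PF = 0.0774 (leading)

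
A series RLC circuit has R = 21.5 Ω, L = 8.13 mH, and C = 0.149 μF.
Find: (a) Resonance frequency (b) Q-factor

Step 1 — Resonance condition Im(Z)=0 gives ω₀ = 1/√(LC).
Step 2 — ω₀ = 1/√(0.00813·1.49e-07) = 2.873e+04 rad/s.
Step 3 — f₀ = ω₀/(2π) = 4573 Hz.
Step 4 — Series Q: Q = ω₀L/R = 2.873e+04·0.00813/21.5 = 10.86.

(a) f₀ = 4573 Hz  (b) Q = 10.86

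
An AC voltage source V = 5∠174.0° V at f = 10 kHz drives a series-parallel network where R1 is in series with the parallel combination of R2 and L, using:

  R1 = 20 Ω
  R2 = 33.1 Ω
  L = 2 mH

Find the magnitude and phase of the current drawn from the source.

Step 1 — Angular frequency: ω = 2π·f = 2π·1e+04 = 6.283e+04 rad/s.
Step 2 — Component impedances:
  R1: Z = R = 20 Ω
  R2: Z = R = 33.1 Ω
  L: Z = jωL = j·6.283e+04·0.002 = 0 + j125.7 Ω
Step 3 — Parallel branch: R2 || L = 1/(1/R2 + 1/L) = 30.95 + j8.153 Ω.
Step 4 — Series with R1: Z_total = R1 + (R2 || L) = 50.95 + j8.153 Ω = 51.6∠9.1° Ω.
Step 5 — Source phasor: V = 5∠174.0° V = -4.973 + j0.5226 V.
Step 6 — Ohm's law: I = V / Z_total = (-4.973 + j0.5226) / (50.95 + j8.153) = -0.09356 + j0.02523 A.
Step 7 — Convert to polar: |I| = 0.0969 A, ∠I = 164.9°.

I = 0.0969∠164.9° A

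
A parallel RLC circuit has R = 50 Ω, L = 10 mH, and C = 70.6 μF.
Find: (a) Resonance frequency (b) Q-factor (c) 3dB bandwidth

Step 1 — Resonance: ω₀ = 1/√(LC) = 1/√(0.01·7.06e-05) = 1190 rad/s.
Step 2 — f₀ = ω₀/(2π) = 189.4 Hz.
Step 3 — Parallel Q: Q = R/(ω₀L) = 50/(1190·0.01) = 4.201.
Step 4 — Bandwidth: Δω = ω₀/Q = 283.3 rad/s; BW = Δω/(2π) = 45.09 Hz.

(a) f₀ = 189.4 Hz  (b) Q = 4.201  (c) BW = 45.09 Hz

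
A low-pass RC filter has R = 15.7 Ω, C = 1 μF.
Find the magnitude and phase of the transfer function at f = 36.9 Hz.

Step 1 — Angular frequency: ω = 2π·36.9 = 231.8 rad/s.
Step 2 — Transfer function: H(jω) = 1/(1 + jωRC).
Step 3 — Denominator: 1 + jωRC = 1 + j·231.8·15.7·1e-06 = 1 + j0.00364.
Step 4 — H = 1 - j0.00364.
Step 5 — Magnitude: |H| = 1 (-0.0 dB); phase: φ = -0.2°.

|H| = 1 (-0.0 dB), φ = -0.2°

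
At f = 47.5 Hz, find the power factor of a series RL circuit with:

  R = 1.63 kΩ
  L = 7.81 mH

Step 1 — Angular frequency: ω = 2π·f = 2π·47.5 = 298.5 rad/s.
Step 2 — Component impedances:
  R: Z = R = 1630 Ω
  L: Z = jωL = j·298.5·0.00781 = 0 + j2.331 Ω
Step 3 — Series combination: Z_total = R + L = 1630 + j2.331 Ω = 1630∠0.1° Ω.
Step 4 — Power factor: PF = cos(φ) = Re(Z)/|Z| = 1630/1630 = 1.
Step 5 — Type: Im(Z) = 2.331 ⇒ lagging (phase φ = 0.1°).

PF = 1 (lagging, φ = 0.1°)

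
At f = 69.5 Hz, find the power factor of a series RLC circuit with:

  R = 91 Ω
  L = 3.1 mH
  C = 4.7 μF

Step 1 — Angular frequency: ω = 2π·f = 2π·69.5 = 436.7 rad/s.
Step 2 — Component impedances:
  R: Z = R = 91 Ω
  L: Z = jωL = j·436.7·0.0031 = 0 + j1.354 Ω
  C: Z = 1/(jωC) = -j/(ω·C) = 0 - j487.2 Ω
Step 3 — Series combination: Z_total = R + L + C = 91 - j485.9 Ω = 494.3∠-79.4° Ω.
Step 4 — Power factor: PF = cos(φ) = Re(Z)/|Z| = 91/494.3 = 0.1841.
Step 5 — Type: Im(Z) = -485.9 ⇒ leading (phase φ = -79.4°).

PF = 0.1841 (leading, φ = -79.4°)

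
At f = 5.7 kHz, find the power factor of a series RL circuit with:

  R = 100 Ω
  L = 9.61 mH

Step 1 — Angular frequency: ω = 2π·f = 2π·5700 = 3.581e+04 rad/s.
Step 2 — Component impedances:
  R: Z = R = 100 Ω
  L: Z = jωL = j·3.581e+04·0.00961 = 0 + j344.2 Ω
Step 3 — Series combination: Z_total = R + L = 100 + j344.2 Ω = 358.4∠73.8° Ω.
Step 4 — Power factor: PF = cos(φ) = Re(Z)/|Z| = 100/358.4 = 0.279.
Step 5 — Type: Im(Z) = 344.2 ⇒ lagging (phase φ = 73.8°).

PF = 0.279 (lagging, φ = 73.8°)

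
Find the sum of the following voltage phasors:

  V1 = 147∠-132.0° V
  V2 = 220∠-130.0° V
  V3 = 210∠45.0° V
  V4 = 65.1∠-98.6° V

Step 1 — Convert each phasor to rectangular form:
  V1 = 147·(cos(-132.0°) + j·sin(-132.0°)) = -98.36 - j109.2 V
  V2 = 220·(cos(-130.0°) + j·sin(-130.0°)) = -141.4 - j168.5 V
  V3 = 210·(cos(45.0°) + j·sin(45.0°)) = 148.5 + j148.5 V
  V4 = 65.1·(cos(-98.6°) + j·sin(-98.6°)) = -9.735 - j64.37 V
Step 2 — Sum components: V_total = -101 - j193.6 V.
Step 3 — Convert to polar: |V_total| = 218.4 V, ∠V_total = -117.5°.

V_total = 218.4∠-117.5° V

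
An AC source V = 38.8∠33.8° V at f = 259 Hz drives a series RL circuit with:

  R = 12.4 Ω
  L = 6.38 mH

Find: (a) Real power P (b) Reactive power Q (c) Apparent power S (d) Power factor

Step 1 — Angular frequency: ω = 2π·f = 2π·259 = 1627 rad/s.
Step 2 — Component impedances:
  R: Z = R = 12.4 Ω
  L: Z = jωL = j·1627·0.00638 = 0 + j10.38 Ω
Step 3 — Series combination: Z_total = R + L = 12.4 + j10.38 Ω = 16.17∠39.9° Ω.
Step 4 — Source phasor: V = 38.8∠33.8° V = 32.24 + j21.58 V.
Step 5 — Current: I = V / Z = 2.385 - j0.2566 A = 2.399∠-6.1° A.
Step 6 — Complex power: S = V·I* = 71.37 + j59.76 VA.
Step 7 — Real power: P = Re(S) = 71.37 W.
Step 8 — Reactive power: Q = Im(S) = 59.76 VAR.
Step 9 — Apparent power: |S| = 93.09 VA.
Step 10 — Power factor: PF = P/|S| = 0.7667 (lagging).

(a) P = 71.37 W  (b) Q = 59.76 VAR  (c) S = 93.09 VA  (d) PF = 0.7667 (lagging)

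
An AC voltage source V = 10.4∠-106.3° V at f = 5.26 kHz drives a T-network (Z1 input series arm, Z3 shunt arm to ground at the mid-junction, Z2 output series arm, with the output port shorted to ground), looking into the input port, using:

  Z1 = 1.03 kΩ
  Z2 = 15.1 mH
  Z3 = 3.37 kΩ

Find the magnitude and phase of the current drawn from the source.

Step 1 — Angular frequency: ω = 2π·f = 2π·5260 = 3.305e+04 rad/s.
Step 2 — Component impedances:
  Z1: Z = R = 1030 Ω
  Z2: Z = jωL = j·3.305e+04·0.0151 = 0 + j499 Ω
  Z3: Z = R = 3370 Ω
Step 3 — With the output port shorted to ground, the output series arm Z2 runs from the junction to ground; the shunt arm Z3 also runs from the junction to ground. They appear in parallel: Z3 || Z2 = 72.32 + j488.3 Ω.
Step 4 — Series with input arm Z1: Z_in = Z1 + (Z3 || Z2) = 1102 + j488.3 Ω = 1206∠23.9° Ω.
Step 5 — Source phasor: V = 10.4∠-106.3° V = -2.919 - j9.982 V.
Step 6 — Ohm's law: I = V / Z_total = (-2.919 - j9.982) / (1102 + j488.3) = -0.005567 - j0.006589 A.
Step 7 — Convert to polar: |I| = 0.008626 A, ∠I = -130.2°.

I = 0.008626∠-130.2° A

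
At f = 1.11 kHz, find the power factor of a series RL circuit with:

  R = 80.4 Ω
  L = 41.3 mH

Step 1 — Angular frequency: ω = 2π·f = 2π·1110 = 6974 rad/s.
Step 2 — Component impedances:
  R: Z = R = 80.4 Ω
  L: Z = jωL = j·6974·0.0413 = 0 + j288 Ω
Step 3 — Series combination: Z_total = R + L = 80.4 + j288 Ω = 299.1∠74.4° Ω.
Step 4 — Power factor: PF = cos(φ) = Re(Z)/|Z| = 80.4/299.05 = 0.2689.
Step 5 — Type: Im(Z) = 288 ⇒ lagging (phase φ = 74.4°).

PF = 0.2689 (lagging, φ = 74.4°)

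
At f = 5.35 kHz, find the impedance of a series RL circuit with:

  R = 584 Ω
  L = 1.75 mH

Step 1 — Angular frequency: ω = 2π·f = 2π·5350 = 3.362e+04 rad/s.
Step 2 — Component impedances:
  R: Z = R = 584 Ω
  L: Z = jωL = j·3.362e+04·0.00175 = 0 + j58.83 Ω
Step 3 — Series combination: Z_total = R + L = 584 + j58.83 Ω = 587∠5.8° Ω.

Z = 584 + j58.83 Ω = 587∠5.8° Ω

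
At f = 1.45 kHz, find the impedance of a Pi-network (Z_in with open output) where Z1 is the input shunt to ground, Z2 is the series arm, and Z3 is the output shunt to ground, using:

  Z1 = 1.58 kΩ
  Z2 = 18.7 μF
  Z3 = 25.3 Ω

Step 1 — Angular frequency: ω = 2π·f = 2π·1450 = 9111 rad/s.
Step 2 — Component impedances:
  Z1: Z = R = 1580 Ω
  Z2: Z = 1/(jωC) = -j/(ω·C) = 0 - j5.87 Ω
  Z3: Z = R = 25.3 Ω
Step 3 — With open output, the series arm Z2 and the output shunt Z3 appear in series to ground: Z2 + Z3 = 25.3 - j5.87 Ω.
Step 4 — Parallel with input shunt Z1: Z_in = Z1 || (Z2 + Z3) = 24.92 - j5.686 Ω = 25.56∠-12.9° Ω.

Z = 24.92 - j5.686 Ω = 25.56∠-12.9° Ω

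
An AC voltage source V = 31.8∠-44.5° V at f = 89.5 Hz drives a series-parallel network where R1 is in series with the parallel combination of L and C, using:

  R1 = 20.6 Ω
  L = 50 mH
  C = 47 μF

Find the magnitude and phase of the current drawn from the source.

Step 1 — Angular frequency: ω = 2π·f = 2π·89.5 = 562.3 rad/s.
Step 2 — Component impedances:
  R1: Z = R = 20.6 Ω
  L: Z = jωL = j·562.3·0.05 = 0 + j28.12 Ω
  C: Z = 1/(jωC) = -j/(ω·C) = 0 - j37.84 Ω
Step 3 — Parallel branch: L || C = 1/(1/L + 1/C) = 0 + j109.5 Ω.
Step 4 — Series with R1: Z_total = R1 + (L || C) = 20.6 + j109.5 Ω = 111.4∠79.3° Ω.
Step 5 — Source phasor: V = 31.8∠-44.5° V = 22.68 - j22.29 V.
Step 6 — Ohm's law: I = V / Z_total = (22.68 - j22.29) / (20.6 + j109.5) = -0.159 - j0.2371 A.
Step 7 — Convert to polar: |I| = 0.2855 A, ∠I = -123.8°.

I = 0.2855∠-123.8° A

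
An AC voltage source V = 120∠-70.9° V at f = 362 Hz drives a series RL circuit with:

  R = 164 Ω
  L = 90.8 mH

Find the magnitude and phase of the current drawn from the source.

Step 1 — Angular frequency: ω = 2π·f = 2π·362 = 2275 rad/s.
Step 2 — Component impedances:
  R: Z = R = 164 Ω
  L: Z = jωL = j·2275·0.0908 = 0 + j206.5 Ω
Step 3 — Series combination: Z_total = R + L = 164 + j206.5 Ω = 263.7∠51.5° Ω.
Step 4 — Source phasor: V = 120∠-70.9° V = 39.27 - j113.4 V.
Step 5 — Ohm's law: I = V / Z_total = (39.27 - j113.4) / (164 + j206.5) = -0.2441 - j0.384 A.
Step 6 — Convert to polar: |I| = 0.455 A, ∠I = -122.4°.

I = 0.455∠-122.4° A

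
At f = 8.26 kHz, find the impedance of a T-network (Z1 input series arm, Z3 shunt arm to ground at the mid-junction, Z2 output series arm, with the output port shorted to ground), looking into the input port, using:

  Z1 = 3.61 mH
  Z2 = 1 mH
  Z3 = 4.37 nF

Step 1 — Angular frequency: ω = 2π·f = 2π·8260 = 5.19e+04 rad/s.
Step 2 — Component impedances:
  Z1: Z = jωL = j·5.19e+04·0.00361 = 0 + j187.4 Ω
  Z2: Z = jωL = j·5.19e+04·0.001 = 0 + j51.9 Ω
  Z3: Z = 1/(jωC) = -j/(ω·C) = 0 - j4409 Ω
Step 3 — With the output port shorted to ground, the output series arm Z2 runs from the junction to ground; the shunt arm Z3 also runs from the junction to ground. They appear in parallel: Z3 || Z2 = 0 + j52.52 Ω.
Step 4 — Series with input arm Z1: Z_in = Z1 + (Z3 || Z2) = 0 + j239.9 Ω = 239.9∠90.0° Ω.

Z = 0 + j239.9 Ω = 239.9∠90.0° Ω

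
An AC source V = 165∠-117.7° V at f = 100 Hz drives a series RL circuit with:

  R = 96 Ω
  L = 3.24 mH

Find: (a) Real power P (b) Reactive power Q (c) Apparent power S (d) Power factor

Step 1 — Angular frequency: ω = 2π·f = 2π·100 = 628.3 rad/s.
Step 2 — Component impedances:
  R: Z = R = 96 Ω
  L: Z = jωL = j·628.3·0.00324 = 0 + j2.036 Ω
Step 3 — Series combination: Z_total = R + L = 96 + j2.036 Ω = 96.02∠1.2° Ω.
Step 4 — Source phasor: V = 165∠-117.7° V = -76.7 - j146.1 V.
Step 5 — Current: I = V / Z = -0.8308 - j1.504 A = 1.718∠-118.9° A.
Step 6 — Complex power: S = V·I* = 283.5 + j6.011 VA.
Step 7 — Real power: P = Re(S) = 283.5 W.
Step 8 — Reactive power: Q = Im(S) = 6.011 VAR.
Step 9 — Apparent power: |S| = 283.5 VA.
Step 10 — Power factor: PF = P/|S| = 0.9998 (lagging).

(a) P = 283.5 W  (b) Q = 6.011 VAR  (c) S = 283.5 VA  (d) PF = 0.9998 (lagging)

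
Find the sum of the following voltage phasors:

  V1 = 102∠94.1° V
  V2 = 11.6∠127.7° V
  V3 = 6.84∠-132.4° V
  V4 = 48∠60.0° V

Step 1 — Convert each phasor to rectangular form:
  V1 = 102·(cos(94.1°) + j·sin(94.1°)) = -7.293 + j101.7 V
  V2 = 11.6·(cos(127.7°) + j·sin(127.7°)) = -7.094 + j9.178 V
  V3 = 6.84·(cos(-132.4°) + j·sin(-132.4°)) = -4.612 - j5.051 V
  V4 = 48·(cos(60.0°) + j·sin(60.0°)) = 24 + j41.57 V
Step 2 — Sum components: V_total = 5.001 + j147.4 V.
Step 3 — Convert to polar: |V_total| = 147.5 V, ∠V_total = 88.1°.

V_total = 147.5∠88.1° V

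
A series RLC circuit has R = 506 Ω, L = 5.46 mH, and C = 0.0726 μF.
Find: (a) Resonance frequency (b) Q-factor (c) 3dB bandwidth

Step 1 — Resonance condition Im(Z)=0 gives ω₀ = 1/√(LC).
Step 2 — ω₀ = 1/√(0.00546·7.26e-08) = 5.023e+04 rad/s.
Step 3 — f₀ = ω₀/(2π) = 7994 Hz.
Step 4 — Series Q: Q = ω₀L/R = 5.023e+04·0.00546/506 = 0.542.
Step 5 — 3dB bandwidth: Δω = ω₀/Q = 9.267e+04 rad/s; BW = Δω/(2π) = 1.475e+04 Hz.

(a) f₀ = 7994 Hz  (b) Q = 0.542  (c) BW = 1.475e+04 Hz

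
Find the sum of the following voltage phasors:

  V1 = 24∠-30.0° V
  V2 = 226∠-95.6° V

Step 1 — Convert each phasor to rectangular form:
  V1 = 24·(cos(-30.0°) + j·sin(-30.0°)) = 20.78 - j12 V
  V2 = 226·(cos(-95.6°) + j·sin(-95.6°)) = -22.05 - j224.9 V
Step 2 — Sum components: V_total = -1.269 - j236.9 V.
Step 3 — Convert to polar: |V_total| = 236.9 V, ∠V_total = -90.3°.

V_total = 236.9∠-90.3° V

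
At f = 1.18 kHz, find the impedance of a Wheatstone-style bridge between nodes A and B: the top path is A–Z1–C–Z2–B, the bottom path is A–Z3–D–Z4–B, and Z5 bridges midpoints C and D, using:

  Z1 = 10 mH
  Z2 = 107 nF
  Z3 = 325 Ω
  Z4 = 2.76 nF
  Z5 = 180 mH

Step 1 — Angular frequency: ω = 2π·f = 2π·1180 = 7414 rad/s.
Step 2 — Component impedances:
  Z1: Z = jωL = j·7414·0.01 = 0 + j74.14 Ω
  Z2: Z = 1/(jωC) = -j/(ω·C) = 0 - j1261 Ω
  Z3: Z = R = 325 Ω
  Z4: Z = 1/(jωC) = -j/(ω·C) = 0 - j4.887e+04 Ω
  Z5: Z = jωL = j·7414·0.18 = 0 + j1335 Ω
Step 3 — Bridge requires nodal analysis (the Z5 bridge couples midpoints C and D, so the two paths cannot be reduced to a simple series/parallel combination). Setting node B to ground and injecting 1 A at node A, the 3-node admittance system at A, C, D solves to V_A = Z_AB = 1.747 - j1162 Ω = 1162∠-89.9° Ω.

Z = 1.747 - j1162 Ω = 1162∠-89.9° Ω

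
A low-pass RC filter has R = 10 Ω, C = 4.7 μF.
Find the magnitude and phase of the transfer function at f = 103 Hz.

Step 1 — Angular frequency: ω = 2π·103 = 647.2 rad/s.
Step 2 — Transfer function: H(jω) = 1/(1 + jωRC).
Step 3 — Denominator: 1 + jωRC = 1 + j·647.2·10·4.7e-06 = 1 + j0.03042.
Step 4 — H = 0.9991 - j0.03039.
Step 5 — Magnitude: |H| = 0.9995 (-0.0 dB); phase: φ = -1.7°.

|H| = 0.9995 (-0.0 dB), φ = -1.7°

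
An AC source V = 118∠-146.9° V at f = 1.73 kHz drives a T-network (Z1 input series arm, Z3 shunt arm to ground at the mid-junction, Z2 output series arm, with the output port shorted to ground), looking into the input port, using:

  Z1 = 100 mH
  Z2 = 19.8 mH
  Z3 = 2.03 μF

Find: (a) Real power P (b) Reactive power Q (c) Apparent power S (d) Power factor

Step 1 — Angular frequency: ω = 2π·f = 2π·1730 = 1.087e+04 rad/s.
Step 2 — Component impedances:
  Z1: Z = jωL = j·1.087e+04·0.1 = 0 + j1087 Ω
  Z2: Z = jωL = j·1.087e+04·0.0198 = 0 + j215.2 Ω
  Z3: Z = 1/(jωC) = -j/(ω·C) = 0 - j45.32 Ω
Step 3 — With the output port shorted to ground, the output series arm Z2 runs from the junction to ground; the shunt arm Z3 also runs from the junction to ground. They appear in parallel: Z3 || Z2 = 0 - j57.41 Ω.
Step 4 — Series with input arm Z1: Z_in = Z1 + (Z3 || Z2) = 0 + j1030 Ω = 1030∠90.0° Ω.
Step 5 — Source phasor: V = 118∠-146.9° V = -98.85 - j64.44 V.
Step 6 — Current: I = V / Z = -0.06259 + j0.09601 A = 0.1146∠123.1° A.
Step 7 — Complex power: S = V·I* = 0 + j13.52 VA.
Step 8 — Real power: P = Re(S) = 0 W.
Step 9 — Reactive power: Q = Im(S) = 13.52 VAR.
Step 10 — Apparent power: |S| = 13.52 VA.
Step 11 — Power factor: PF = P/|S| = 0 (lagging).

(a) P = 0 W  (b) Q = 13.52 VAR  (c) S = 13.52 VA  (d) PF = 0 (lagging)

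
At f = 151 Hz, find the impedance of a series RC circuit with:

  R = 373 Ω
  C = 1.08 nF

Step 1 — Angular frequency: ω = 2π·f = 2π·151 = 948.8 rad/s.
Step 2 — Component impedances:
  R: Z = R = 373 Ω
  C: Z = 1/(jωC) = -j/(ω·C) = 0 - j9.759e+05 Ω
Step 3 — Series combination: Z_total = R + C = 373 - j9.759e+05 Ω = 9.759e+05∠-90.0° Ω.

Z = 373 - j9.759e+05 Ω = 9.759e+05∠-90.0° Ω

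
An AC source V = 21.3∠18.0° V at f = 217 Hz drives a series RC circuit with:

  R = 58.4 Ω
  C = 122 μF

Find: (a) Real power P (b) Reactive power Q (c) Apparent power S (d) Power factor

Step 1 — Angular frequency: ω = 2π·f = 2π·217 = 1363 rad/s.
Step 2 — Component impedances:
  R: Z = R = 58.4 Ω
  C: Z = 1/(jωC) = -j/(ω·C) = 0 - j6.012 Ω
Step 3 — Series combination: Z_total = R + C = 58.4 - j6.012 Ω = 58.71∠-5.9° Ω.
Step 4 — Source phasor: V = 21.3∠18.0° V = 20.26 + j6.582 V.
Step 5 — Current: I = V / Z = 0.3318 + j0.1469 A = 0.3628∠23.9° A.
Step 6 — Complex power: S = V·I* = 7.687 - j0.7913 VA.
Step 7 — Real power: P = Re(S) = 7.687 W.
Step 8 — Reactive power: Q = Im(S) = -0.7913 VAR.
Step 9 — Apparent power: |S| = 7.728 VA.
Step 10 — Power factor: PF = P/|S| = 0.9947 (leading).

(a) P = 7.687 W  (b) Q = -0.7913 VAR  (c) S = 7.728 VA  (d) PF = 0.9947 (leading)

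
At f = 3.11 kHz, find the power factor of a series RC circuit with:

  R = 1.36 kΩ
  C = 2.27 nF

Step 1 — Angular frequency: ω = 2π·f = 2π·3110 = 1.954e+04 rad/s.
Step 2 — Component impedances:
  R: Z = R = 1360 Ω
  C: Z = 1/(jωC) = -j/(ω·C) = 0 - j2.254e+04 Ω
Step 3 — Series combination: Z_total = R + C = 1360 - j2.254e+04 Ω = 2.259e+04∠-86.5° Ω.
Step 4 — Power factor: PF = cos(φ) = Re(Z)/|Z| = 1360/22585 = 0.06022.
Step 5 — Type: Im(Z) = -2.254e+04 ⇒ leading (phase φ = -86.5°).

PF = 0.06022 (leading, φ = -86.5°)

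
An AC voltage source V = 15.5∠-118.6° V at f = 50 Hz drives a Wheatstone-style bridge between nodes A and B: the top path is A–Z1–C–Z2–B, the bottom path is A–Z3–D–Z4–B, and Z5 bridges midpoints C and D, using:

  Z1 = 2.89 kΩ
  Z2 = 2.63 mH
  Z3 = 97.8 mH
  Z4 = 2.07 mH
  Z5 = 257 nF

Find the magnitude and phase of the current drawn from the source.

Step 1 — Angular frequency: ω = 2π·f = 2π·50 = 314.2 rad/s.
Step 2 — Component impedances:
  Z1: Z = R = 2890 Ω
  Z2: Z = jωL = j·314.2·0.00263 = 0 + j0.8262 Ω
  Z3: Z = jωL = j·314.2·0.0978 = 0 + j30.72 Ω
  Z4: Z = jωL = j·314.2·0.00207 = 0 + j0.6503 Ω
  Z5: Z = 1/(jωC) = -j/(ω·C) = 0 - j1.239e+04 Ω
Step 3 — Bridge requires nodal analysis (the Z5 bridge couples midpoints C and D, so the two paths cannot be reduced to a simple series/parallel combination). Setting node B to ground and injecting 1 A at node A, the 3-node admittance system at A, C, D solves to V_A = Z_AB = 0.3406 + j31.37 Ω = 31.37∠89.4° Ω.
Step 4 — Source phasor: V = 15.5∠-118.6° V = -7.42 - j13.61 V.
Step 5 — Ohm's law: I = V / Z_total = (-7.42 - j13.61) / (0.3406 + j31.37) = -0.4363 + j0.2318 A.
Step 6 — Convert to polar: |I| = 0.4941 A, ∠I = 152.0°.

I = 0.4941∠152.0° A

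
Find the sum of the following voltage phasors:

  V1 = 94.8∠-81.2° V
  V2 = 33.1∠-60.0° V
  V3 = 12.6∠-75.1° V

Step 1 — Convert each phasor to rectangular form:
  V1 = 94.8·(cos(-81.2°) + j·sin(-81.2°)) = 14.5 - j93.68 V
  V2 = 33.1·(cos(-60.0°) + j·sin(-60.0°)) = 16.55 - j28.67 V
  V3 = 12.6·(cos(-75.1°) + j·sin(-75.1°)) = 3.24 - j12.18 V
Step 2 — Sum components: V_total = 34.29 - j134.5 V.
Step 3 — Convert to polar: |V_total| = 138.8 V, ∠V_total = -75.7°.

V_total = 138.8∠-75.7° V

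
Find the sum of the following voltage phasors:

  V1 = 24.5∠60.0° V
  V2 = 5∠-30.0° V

Step 1 — Convert each phasor to rectangular form:
  V1 = 24.5·(cos(60.0°) + j·sin(60.0°)) = 12.25 + j21.22 V
  V2 = 5·(cos(-30.0°) + j·sin(-30.0°)) = 4.33 - j2.5 V
Step 2 — Sum components: V_total = 16.58 + j18.72 V.
Step 3 — Convert to polar: |V_total| = 25 V, ∠V_total = 48.5°.

V_total = 25∠48.5° V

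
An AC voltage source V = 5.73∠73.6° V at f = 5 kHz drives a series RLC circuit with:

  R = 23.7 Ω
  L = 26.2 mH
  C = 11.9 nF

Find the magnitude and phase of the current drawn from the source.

Step 1 — Angular frequency: ω = 2π·f = 2π·5000 = 3.142e+04 rad/s.
Step 2 — Component impedances:
  R: Z = R = 23.7 Ω
  L: Z = jωL = j·3.142e+04·0.0262 = 0 + j823.1 Ω
  C: Z = 1/(jωC) = -j/(ω·C) = 0 - j2675 Ω
Step 3 — Series combination: Z_total = R + L + C = 23.7 - j1852 Ω = 1852∠-89.3° Ω.
Step 4 — Source phasor: V = 5.73∠73.6° V = 1.618 + j5.497 V.
Step 5 — Ohm's law: I = V / Z_total = (1.618 + j5.497) / (23.7 - j1852) = -0.002957 + j0.0009115 A.
Step 6 — Convert to polar: |I| = 0.003094 A, ∠I = 162.9°.

I = 0.003094∠162.9° A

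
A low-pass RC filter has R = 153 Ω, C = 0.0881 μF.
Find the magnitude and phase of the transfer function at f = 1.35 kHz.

Step 1 — Angular frequency: ω = 2π·1350 = 8482 rad/s.
Step 2 — Transfer function: H(jω) = 1/(1 + jωRC).
Step 3 — Denominator: 1 + jωRC = 1 + j·8482·153·8.81e-08 = 1 + j0.1143.
Step 4 — H = 0.9871 - j0.1129.
Step 5 — Magnitude: |H| = 0.9935 (-0.1 dB); phase: φ = -6.5°.

|H| = 0.9935 (-0.1 dB), φ = -6.5°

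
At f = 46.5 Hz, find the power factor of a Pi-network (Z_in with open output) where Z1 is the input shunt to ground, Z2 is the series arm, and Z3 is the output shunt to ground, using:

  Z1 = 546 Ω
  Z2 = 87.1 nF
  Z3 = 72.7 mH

Step 1 — Angular frequency: ω = 2π·f = 2π·46.5 = 292.2 rad/s.
Step 2 — Component impedances:
  Z1: Z = R = 546 Ω
  Z2: Z = 1/(jωC) = -j/(ω·C) = 0 - j3.93e+04 Ω
  Z3: Z = jωL = j·292.2·0.0727 = 0 + j21.24 Ω
Step 3 — With open output, the series arm Z2 and the output shunt Z3 appear in series to ground: Z2 + Z3 = 0 - j3.927e+04 Ω.
Step 4 — Parallel with input shunt Z1: Z_in = Z1 || (Z2 + Z3) = 545.9 - j7.589 Ω = 545.9∠-0.8° Ω.
Step 5 — Power factor: PF = cos(φ) = Re(Z)/|Z| = 545.89/545.95 = 0.9999.
Step 6 — Type: Im(Z) = -7.589 ⇒ leading (phase φ = -0.8°).

PF = 0.9999 (leading, φ = -0.8°)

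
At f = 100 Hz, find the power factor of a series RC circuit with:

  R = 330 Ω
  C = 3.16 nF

Step 1 — Angular frequency: ω = 2π·f = 2π·100 = 628.3 rad/s.
Step 2 — Component impedances:
  R: Z = R = 330 Ω
  C: Z = 1/(jωC) = -j/(ω·C) = 0 - j5.037e+05 Ω
Step 3 — Series combination: Z_total = R + C = 330 - j5.037e+05 Ω = 5.037e+05∠-90.0° Ω.
Step 4 — Power factor: PF = cos(φ) = Re(Z)/|Z| = 330/5.037e+05 = 0.0006552.
Step 5 — Type: Im(Z) = -5.037e+05 ⇒ leading (phase φ = -90.0°).

PF = 0.0006552 (leading, φ = -90.0°)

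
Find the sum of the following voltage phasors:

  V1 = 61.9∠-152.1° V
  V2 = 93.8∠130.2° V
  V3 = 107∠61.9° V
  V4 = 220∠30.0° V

Step 1 — Convert each phasor to rectangular form:
  V1 = 61.9·(cos(-152.1°) + j·sin(-152.1°)) = -54.71 - j28.96 V
  V2 = 93.8·(cos(130.2°) + j·sin(130.2°)) = -60.54 + j71.64 V
  V3 = 107·(cos(61.9°) + j·sin(61.9°)) = 50.4 + j94.39 V
  V4 = 220·(cos(30.0°) + j·sin(30.0°)) = 190.5 + j110 V
Step 2 — Sum components: V_total = 125.7 + j247.1 V.
Step 3 — Convert to polar: |V_total| = 277.2 V, ∠V_total = 63.0°.

V_total = 277.2∠63.0° V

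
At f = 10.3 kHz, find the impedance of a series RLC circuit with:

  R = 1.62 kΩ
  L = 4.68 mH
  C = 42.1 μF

Step 1 — Angular frequency: ω = 2π·f = 2π·1.03e+04 = 6.472e+04 rad/s.
Step 2 — Component impedances:
  R: Z = R = 1620 Ω
  L: Z = jωL = j·6.472e+04·0.00468 = 0 + j302.9 Ω
  C: Z = 1/(jωC) = -j/(ω·C) = 0 - j0.367 Ω
Step 3 — Series combination: Z_total = R + L + C = 1620 + j302.5 Ω = 1648∠10.6° Ω.

Z = 1620 + j302.5 Ω = 1648∠10.6° Ω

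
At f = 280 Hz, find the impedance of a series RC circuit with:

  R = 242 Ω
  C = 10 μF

Step 1 — Angular frequency: ω = 2π·f = 2π·280 = 1759 rad/s.
Step 2 — Component impedances:
  R: Z = R = 242 Ω
  C: Z = 1/(jωC) = -j/(ω·C) = 0 - j56.84 Ω
Step 3 — Series combination: Z_total = R + C = 242 - j56.84 Ω = 248.6∠-13.2° Ω.

Z = 242 - j56.84 Ω = 248.6∠-13.2° Ω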